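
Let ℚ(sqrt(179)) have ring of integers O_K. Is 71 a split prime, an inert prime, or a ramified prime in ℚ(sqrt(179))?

splits completely

179 mod 4 = 3, hence disc K = 4·179 = 716 and O_K = ℤ[√179].
Since gcd(71, 716) = 1 the prime 71 does not ramify.
(179/71) = 37^35 mod 71 = 1, giving Legendre symbol 1.
d is a quadratic residue mod p, hence 71 splits in O_K.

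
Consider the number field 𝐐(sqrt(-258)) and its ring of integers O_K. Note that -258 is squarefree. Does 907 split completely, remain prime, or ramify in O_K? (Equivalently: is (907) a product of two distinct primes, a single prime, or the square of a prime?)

splits completely

-258 mod 4 = 2, hence disc K = 4·(-258) = -1032 and O_K = ℤ[√-258].
disc(K) = -1032 is not divisible by 907; 907 is unramified.
Legendre symbol by Euler's criterion: (-258/907) ≡ (-258)^453 ≡ 1 (mod 907), i.e. (-258/907) = 1.
d is a quadratic residue mod p, hence 907 splits in O_K.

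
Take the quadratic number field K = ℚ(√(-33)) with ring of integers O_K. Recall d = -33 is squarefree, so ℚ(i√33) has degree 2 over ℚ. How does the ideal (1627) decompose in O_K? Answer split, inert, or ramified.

split — (1627) = 𝔭₁𝔭₂ with 𝔭₁ ≠ 𝔭₂

-33 mod 4 = 3, hence disc K = 4·(-33) = -132 and O_K = ℤ[√-33].
disc(K) = -132 is not divisible by 1627; 1627 is unramified.
Compute (-33/1627) via Euler: 1594^((1627-1)/2) mod 1627 = 1, so (-33/1627) = 1.
(-33/1627) = 1, so 1627 splits.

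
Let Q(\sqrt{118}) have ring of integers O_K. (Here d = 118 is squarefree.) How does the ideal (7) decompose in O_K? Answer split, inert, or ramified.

inert — (7) stays prime in O_K

Since 118 ≢ 1 mod 4, the ring of integers is ℤ[√118] with discriminant 4·118 = 472.
7 ∤ 472, so 7 is unramified.
Compute (118/7) via Euler: 6^((7-1)/2) mod 7 = 6, so (118/7) = -1.
(118/7) = -1, so 7 is inert.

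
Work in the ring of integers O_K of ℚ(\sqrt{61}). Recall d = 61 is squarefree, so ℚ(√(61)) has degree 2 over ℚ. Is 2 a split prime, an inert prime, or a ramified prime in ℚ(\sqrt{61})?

p is inert

Since 61 ≡ 1 mod 4, the ring of integers is ℤ[(1+√61)/2] with discriminant 61.
Since gcd(2, 61) = 1 the prime 2 does not ramify.
d ≡ 5 (mod 8); the supplementary law gives 2 inert.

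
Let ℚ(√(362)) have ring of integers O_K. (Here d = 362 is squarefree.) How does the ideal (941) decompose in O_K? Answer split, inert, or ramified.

362 mod 4 = 2, hence disc K = 4·362 = 1448 and O_K = ℤ[√362].
disc(K) = 1448 is not divisible by 941; 941 is unramified.
Compute (362/941) via Euler: 362^((941-1)/2) mod 941 = 940, so (362/941) = -1.
(362/941) = -1, so 941 is inert.

941 remains inert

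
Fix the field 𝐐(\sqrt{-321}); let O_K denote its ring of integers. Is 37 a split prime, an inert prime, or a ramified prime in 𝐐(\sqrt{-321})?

splits completely

-321 mod 4 = 3, hence disc K = 4·(-321) = -1284 and O_K = ℤ[√-321].
37 ∤ -1284, so 37 is unramified.
Legendre symbol by Euler's criterion: (-321/37) ≡ (-321)^18 ≡ 1 (mod 37), i.e. (-321/37) = 1.
Legendre symbol 1 ⇒ 37 is split.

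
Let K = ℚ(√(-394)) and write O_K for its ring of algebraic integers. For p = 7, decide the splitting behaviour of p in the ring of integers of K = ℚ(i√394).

-394 mod 4 = 2, hence disc K = 4·(-394) = -1576 and O_K = ℤ[√-394].
disc(K) = -1576 is not divisible by 7; 7 is unramified.
Compute (-394/7) via Euler: 5^((7-1)/2) mod 7 = 6, so (-394/7) = -1.
(-394/7) = -1, so 7 is inert.

inert — (7) stays prime in O_K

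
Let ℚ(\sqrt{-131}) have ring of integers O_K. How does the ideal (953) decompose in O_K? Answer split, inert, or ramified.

d = -131 ≡ 1 (mod 4), so O_K = ℤ[(1+√-131)/2] and disc(K) = d = -131.
Since gcd(953, -131) = 1 the prime 953 does not ramify.
Legendre symbol by Euler's criterion: (-131/953) ≡ (-131)^476 ≡ 1 (mod 953), i.e. (-131/953) = 1.
Legendre symbol 1 ⇒ 953 is split.

split — (953) = 𝔭₁𝔭₂ with 𝔭₁ ≠ 𝔭₂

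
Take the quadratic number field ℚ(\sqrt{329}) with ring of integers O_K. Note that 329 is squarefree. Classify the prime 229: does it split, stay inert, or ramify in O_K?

split — (229) = 𝔭₁𝔭₂ with 𝔭₁ ≠ 𝔭₂

Since 329 ≡ 1 mod 4, the ring of integers is ℤ[(1+√329)/2] with discriminant 329.
229 ∤ 329, so 229 is unramified.
Euler's criterion: 329^114 mod 229 = 1. Thus (329|229) = 1.
d is a quadratic residue mod p, hence 229 splits in O_K.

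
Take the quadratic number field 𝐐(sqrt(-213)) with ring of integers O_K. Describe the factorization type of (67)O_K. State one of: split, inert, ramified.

-213 mod 4 = 3, hence disc K = 4·(-213) = -852 and O_K = ℤ[√-213].
67 ∤ -852, so 67 is unramified.
Compute (-213/67) via Euler: 55^((67-1)/2) mod 67 = 1, so (-213/67) = 1.
(-213/67) = 1, so 67 splits.

split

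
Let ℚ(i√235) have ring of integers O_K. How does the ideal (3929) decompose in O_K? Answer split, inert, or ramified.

split — (3929) = 𝔭₁𝔭₂ with 𝔭₁ ≠ 𝔭₂

Since -235 ≡ 1 mod 4, the ring of integers is ℤ[(1+√-235)/2] with discriminant -235.
disc(K) = -235 is not divisible by 3929; 3929 is unramified.
Legendre symbol by Euler's criterion: (-235/3929) ≡ (-235)^1964 ≡ 1 (mod 3929), i.e. (-235/3929) = 1.
(-235/3929) = 1, so 3929 splits.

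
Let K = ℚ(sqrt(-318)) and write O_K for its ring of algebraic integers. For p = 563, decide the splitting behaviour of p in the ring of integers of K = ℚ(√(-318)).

inert — (563) stays prime in O_K

d = -318 ≡ 2 (mod 4), so O_K = ℤ[√-318] and disc(K) = 4d = -1272.
Since gcd(563, -1272) = 1 the prime 563 does not ramify.
Legendre symbol by Euler's criterion: (-318/563) ≡ (-318)^281 ≡ 562 (mod 563), i.e. (-318/563) = -1.
d is a non-residue mod p, hence 563 remains inert in O_K.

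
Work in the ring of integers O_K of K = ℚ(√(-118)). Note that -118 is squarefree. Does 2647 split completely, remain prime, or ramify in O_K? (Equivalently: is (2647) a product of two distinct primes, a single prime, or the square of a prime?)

p splits

Since -118 ≢ 1 mod 4, the ring of integers is ℤ[√-118] with discriminant 4·(-118) = -472.
Since gcd(2647, -472) = 1 the prime 2647 does not ramify.
Compute (-118/2647) via Euler: 2529^((2647-1)/2) mod 2647 = 1, so (-118/2647) = 1.
(-118/2647) = 1, so 2647 splits.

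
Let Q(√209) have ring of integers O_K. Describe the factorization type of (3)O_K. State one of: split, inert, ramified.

d = 209 ≡ 1 (mod 4), so O_K = ℤ[(1+√209)/2] and disc(K) = d = 209.
disc(K) = 209 is not divisible by 3; 3 is unramified.
Compute (209/3) via Euler: 2^((3-1)/2) mod 3 = 2, so (209/3) = -1.
(209/3) = -1, so 3 is inert.

inert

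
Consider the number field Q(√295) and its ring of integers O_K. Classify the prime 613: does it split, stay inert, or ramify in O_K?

p splits

295 mod 4 = 3, hence disc K = 4·295 = 1180 and O_K = ℤ[√295].
disc(K) = 1180 is not divisible by 613; 613 is unramified.
Legendre symbol by Euler's criterion: (295/613) ≡ 295^306 ≡ 1 (mod 613), i.e. (295/613) = 1.
Legendre symbol 1 ⇒ 613 is split.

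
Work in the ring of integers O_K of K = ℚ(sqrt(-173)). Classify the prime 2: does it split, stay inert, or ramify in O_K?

ramified — (2) = 𝔭²

-173 mod 4 = 3, hence disc K = 4·(-173) = -692 and O_K = ℤ[√-173].
Ramification test: 2 | -692. The prime 2 ramifies in K.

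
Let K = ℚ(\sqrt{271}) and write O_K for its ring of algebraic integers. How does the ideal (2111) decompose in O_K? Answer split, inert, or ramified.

d = 271 ≡ 3 (mod 4), so O_K = ℤ[√271] and disc(K) = 4d = 1084.
2111 ∤ 1084, so 2111 is unramified.
Euler's criterion: 271^1055 mod 2111 = 1. Thus (271|2111) = 1.
(271/2111) = 1, so 2111 splits.

2111 splits in O_K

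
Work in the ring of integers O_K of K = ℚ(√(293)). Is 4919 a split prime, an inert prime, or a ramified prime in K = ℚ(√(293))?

Since 293 ≡ 1 mod 4, the ring of integers is ℤ[(1+√293)/2] with discriminant 293.
Since gcd(4919, 293) = 1 the prime 4919 does not ramify.
Euler's criterion: 293^2459 mod 4919 = 4918. Thus (293|4919) = -1.
(293/4919) = -1, so 4919 is inert.

remains prime (inert)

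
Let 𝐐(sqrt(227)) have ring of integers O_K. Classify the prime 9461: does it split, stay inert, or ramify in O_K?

Since 227 ≢ 1 mod 4, the ring of integers is ℤ[√227] with discriminant 4·227 = 908.
disc(K) = 908 is not divisible by 9461; 9461 is unramified.
Compute (227/9461) via Euler: 227^((9461-1)/2) mod 9461 = 9460, so (227/9461) = -1.
Legendre symbol -1 ⇒ 9461 is inert.

remains prime (inert)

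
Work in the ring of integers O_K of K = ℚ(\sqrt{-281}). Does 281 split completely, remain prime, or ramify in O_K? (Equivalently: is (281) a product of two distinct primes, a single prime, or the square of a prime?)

p ramifies

-281 mod 4 = 3, hence disc K = 4·(-281) = -1124 and O_K = ℤ[√-281].
disc(K) = -1124 = 281·(-4), so p = 281 is ramified.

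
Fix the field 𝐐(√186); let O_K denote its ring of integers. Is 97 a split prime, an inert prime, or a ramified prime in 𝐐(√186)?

Since 186 ≢ 1 mod 4, the ring of integers is ℤ[√186] with discriminant 4·186 = 744.
97 ∤ 744, so 97 is unramified.
Euler's criterion: 186^48 mod 97 = 1. Thus (186|97) = 1.
d is a quadratic residue mod p, hence 97 splits in O_K.

p splits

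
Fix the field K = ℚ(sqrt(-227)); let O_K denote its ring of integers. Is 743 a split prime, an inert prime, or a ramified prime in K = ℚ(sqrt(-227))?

split

d = -227 ≡ 1 (mod 4), so O_K = ℤ[(1+√-227)/2] and disc(K) = d = -227.
disc(K) = -227 is not divisible by 743; 743 is unramified.
Legendre symbol by Euler's criterion: (-227/743) ≡ (-227)^371 ≡ 1 (mod 743), i.e. (-227/743) = 1.
Legendre symbol 1 ⇒ 743 is split.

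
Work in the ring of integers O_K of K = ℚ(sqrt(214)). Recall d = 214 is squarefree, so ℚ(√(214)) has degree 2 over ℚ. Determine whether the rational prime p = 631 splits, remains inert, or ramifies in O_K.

214 mod 4 = 2, hence disc K = 4·214 = 856 and O_K = ℤ[√214].
Since gcd(631, 856) = 1 the prime 631 does not ramify.
Euler's criterion: 214^315 mod 631 = 1. Thus (214|631) = 1.
d is a quadratic residue mod p, hence 631 splits in O_K.

p splits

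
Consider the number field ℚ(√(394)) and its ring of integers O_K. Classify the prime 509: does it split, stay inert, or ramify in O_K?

p splits

394 mod 4 = 2, hence disc K = 4·394 = 1576 and O_K = ℤ[√394].
Since gcd(509, 1576) = 1 the prime 509 does not ramify.
Legendre symbol by Euler's criterion: (394/509) ≡ 394^254 ≡ 1 (mod 509), i.e. (394/509) = 1.
d is a quadratic residue mod p, hence 509 splits in O_K.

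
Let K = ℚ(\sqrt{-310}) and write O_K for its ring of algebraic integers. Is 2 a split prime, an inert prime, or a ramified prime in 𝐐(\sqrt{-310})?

ramifies in O_K

d = -310 ≡ 2 (mod 4), so O_K = ℤ[√-310] and disc(K) = 4d = -1240.
disc(K) = -1240 = 2·(-620), so p = 2 is ramified.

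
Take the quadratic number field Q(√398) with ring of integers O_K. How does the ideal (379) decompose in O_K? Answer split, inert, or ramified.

398 mod 4 = 2, hence disc K = 4·398 = 1592 and O_K = ℤ[√398].
379 ∤ 1592, so 379 is unramified.
Euler's criterion: 398^189 mod 379 = 1. Thus (398|379) = 1.
(398/379) = 1, so 379 splits.

split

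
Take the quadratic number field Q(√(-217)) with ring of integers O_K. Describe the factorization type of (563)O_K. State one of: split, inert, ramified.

split — (563) = 𝔭₁𝔭₂ with 𝔭₁ ≠ 𝔭₂

Since -217 ≢ 1 mod 4, the ring of integers is ℤ[√-217] with discriminant 4·(-217) = -868.
disc(K) = -868 is not divisible by 563; 563 is unramified.
Legendre symbol by Euler's criterion: (-217/563) ≡ (-217)^281 ≡ 1 (mod 563), i.e. (-217/563) = 1.
d is a quadratic residue mod p, hence 563 splits in O_K.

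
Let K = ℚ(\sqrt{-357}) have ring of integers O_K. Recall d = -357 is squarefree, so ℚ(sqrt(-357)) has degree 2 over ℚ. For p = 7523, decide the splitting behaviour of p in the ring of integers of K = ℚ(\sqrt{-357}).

7523 remains inert

-357 mod 4 = 3, hence disc K = 4·(-357) = -1428 and O_K = ℤ[√-357].
disc(K) = -1428 is not divisible by 7523; 7523 is unramified.
Legendre symbol by Euler's criterion: (-357/7523) ≡ (-357)^3761 ≡ 7522 (mod 7523), i.e. (-357/7523) = -1.
d is a non-residue mod p, hence 7523 remains inert in O_K.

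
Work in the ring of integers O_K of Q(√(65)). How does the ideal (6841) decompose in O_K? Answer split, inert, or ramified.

splits completely

d = 65 ≡ 1 (mod 4), so O_K = ℤ[(1+√65)/2] and disc(K) = d = 65.
6841 ∤ 65, so 6841 is unramified.
Euler's criterion: 65^3420 mod 6841 = 1. Thus (65|6841) = 1.
(65/6841) = 1, so 6841 splits.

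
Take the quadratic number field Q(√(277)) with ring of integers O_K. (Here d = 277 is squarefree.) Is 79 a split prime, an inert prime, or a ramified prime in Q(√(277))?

splits completely

d = 277 ≡ 1 (mod 4), so O_K = ℤ[(1+√277)/2] and disc(K) = d = 277.
79 ∤ 277, so 79 is unramified.
Euler's criterion: 277^39 mod 79 = 1. Thus (277|79) = 1.
d is a quadratic residue mod p, hence 79 splits in O_K.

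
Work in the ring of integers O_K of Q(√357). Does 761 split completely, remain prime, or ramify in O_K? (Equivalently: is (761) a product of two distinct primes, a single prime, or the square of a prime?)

d = 357 ≡ 1 (mod 4), so O_K = ℤ[(1+√357)/2] and disc(K) = d = 357.
761 ∤ 357, so 761 is unramified.
Legendre symbol by Euler's criterion: (357/761) ≡ 357^380 ≡ 1 (mod 761), i.e. (357/761) = 1.
Legendre symbol 1 ⇒ 761 is split.

p splits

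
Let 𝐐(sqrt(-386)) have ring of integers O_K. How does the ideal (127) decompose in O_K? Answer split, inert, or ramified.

Since -386 ≢ 1 mod 4, the ring of integers is ℤ[√-386] with discriminant 4·(-386) = -1544.
Since gcd(127, -1544) = 1 the prime 127 does not ramify.
(-386/127) = 122^63 mod 127 = 1, giving Legendre symbol 1.
d is a quadratic residue mod p, hence 127 splits in O_K.

p splits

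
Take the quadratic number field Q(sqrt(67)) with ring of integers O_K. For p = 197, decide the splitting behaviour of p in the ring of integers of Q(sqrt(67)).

remains prime (inert)

Since 67 ≢ 1 mod 4, the ring of integers is ℤ[√67] with discriminant 4·67 = 268.
disc(K) = 268 is not divisible by 197; 197 is unramified.
(67/197) = 67^98 mod 197 = 196, giving Legendre symbol -1.
Legendre symbol -1 ⇒ 197 is inert.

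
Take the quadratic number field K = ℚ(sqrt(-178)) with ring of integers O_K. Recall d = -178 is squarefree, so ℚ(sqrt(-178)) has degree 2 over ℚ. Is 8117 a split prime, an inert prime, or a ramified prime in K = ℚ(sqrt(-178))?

d = -178 ≡ 2 (mod 4), so O_K = ℤ[√-178] and disc(K) = 4d = -712.
disc(K) = -712 is not divisible by 8117; 8117 is unramified.
(-178/8117) = 7939^4058 mod 8117 = 8116, giving Legendre symbol -1.
d is a non-residue mod p, hence 8117 remains inert in O_K.

8117 remains inert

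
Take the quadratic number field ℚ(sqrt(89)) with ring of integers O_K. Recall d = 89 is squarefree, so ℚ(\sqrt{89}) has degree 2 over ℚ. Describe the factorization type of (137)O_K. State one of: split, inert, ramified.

d = 89 ≡ 1 (mod 4), so O_K = ℤ[(1+√89)/2] and disc(K) = d = 89.
137 ∤ 89, so 137 is unramified.
Euler's criterion: 89^68 mod 137 = 136. Thus (89|137) = -1.
d is a non-residue mod p, hence 137 remains inert in O_K.

remains prime (inert)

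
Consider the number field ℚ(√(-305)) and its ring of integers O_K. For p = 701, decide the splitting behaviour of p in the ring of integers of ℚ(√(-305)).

p is inert

Since -305 ≢ 1 mod 4, the ring of integers is ℤ[√-305] with discriminant 4·(-305) = -1220.
701 ∤ -1220, so 701 is unramified.
Compute (-305/701) via Euler: 396^((701-1)/2) mod 701 = 700, so (-305/701) = -1.
Legendre symbol -1 ⇒ 701 is inert.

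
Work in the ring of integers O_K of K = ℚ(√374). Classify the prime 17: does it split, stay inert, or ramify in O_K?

374 mod 4 = 2, hence disc K = 4·374 = 1496 and O_K = ℤ[√374].
disc(K) = 1496 = 17·88, so p = 17 is ramified.

ramified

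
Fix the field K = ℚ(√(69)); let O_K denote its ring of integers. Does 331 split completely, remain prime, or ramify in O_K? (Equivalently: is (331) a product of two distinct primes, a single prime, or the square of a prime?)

split — (331) = 𝔭₁𝔭₂ with 𝔭₁ ≠ 𝔭₂

Since 69 ≡ 1 mod 4, the ring of integers is ℤ[(1+√69)/2] with discriminant 69.
disc(K) = 69 is not divisible by 331; 331 is unramified.
Euler's criterion: 69^165 mod 331 = 1. Thus (69|331) = 1.
d is a quadratic residue mod p, hence 331 splits in O_K.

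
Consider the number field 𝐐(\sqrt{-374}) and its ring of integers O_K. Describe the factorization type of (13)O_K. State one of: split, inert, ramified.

13 splits in O_K

Since -374 ≢ 1 mod 4, the ring of integers is ℤ[√-374] with discriminant 4·(-374) = -1496.
Since gcd(13, -1496) = 1 the prime 13 does not ramify.
(-374/13) = 3^6 mod 13 = 1, giving Legendre symbol 1.
d is a quadratic residue mod p, hence 13 splits in O_K.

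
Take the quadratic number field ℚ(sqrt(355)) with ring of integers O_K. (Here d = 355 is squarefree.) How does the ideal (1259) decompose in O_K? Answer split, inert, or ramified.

splits completely

Since 355 ≢ 1 mod 4, the ring of integers is ℤ[√355] with discriminant 4·355 = 1420.
1259 ∤ 1420, so 1259 is unramified.
Legendre symbol by Euler's criterion: (355/1259) ≡ 355^629 ≡ 1 (mod 1259), i.e. (355/1259) = 1.
Legendre symbol 1 ⇒ 1259 is split.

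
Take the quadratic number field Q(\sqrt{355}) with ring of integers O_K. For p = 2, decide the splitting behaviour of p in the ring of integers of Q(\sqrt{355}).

ramifies in O_K

355 mod 4 = 3, hence disc K = 4·355 = 1420 and O_K = ℤ[√355].
disc(K) = 1420 = 2·710, so p = 2 is ramified.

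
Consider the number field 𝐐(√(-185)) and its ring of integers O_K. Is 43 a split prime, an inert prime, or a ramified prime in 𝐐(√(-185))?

43 remains inert

d = -185 ≡ 3 (mod 4), so O_K = ℤ[√-185] and disc(K) = 4d = -740.
Since gcd(43, -740) = 1 the prime 43 does not ramify.
Legendre symbol by Euler's criterion: (-185/43) ≡ (-185)^21 ≡ 42 (mod 43), i.e. (-185/43) = -1.
(-185/43) = -1, so 43 is inert.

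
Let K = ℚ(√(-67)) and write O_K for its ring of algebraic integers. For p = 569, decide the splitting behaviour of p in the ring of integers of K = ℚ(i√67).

d = -67 ≡ 1 (mod 4), so O_K = ℤ[(1+√-67)/2] and disc(K) = d = -67.
569 ∤ -67, so 569 is unramified.
Euler's criterion: (-67)^284 mod 569 = 1. Thus (-67|569) = 1.
d is a quadratic residue mod p, hence 569 splits in O_K.

splits completely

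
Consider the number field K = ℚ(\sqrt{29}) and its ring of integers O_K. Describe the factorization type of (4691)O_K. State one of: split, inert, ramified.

29 mod 4 = 1, hence disc K = 29 and O_K = ℤ[(1+√29)/2].
disc(K) = 29 is not divisible by 4691; 4691 is unramified.
(29/4691) = 29^2345 mod 4691 = 1, giving Legendre symbol 1.
Legendre symbol 1 ⇒ 4691 is split.

4691 splits in O_K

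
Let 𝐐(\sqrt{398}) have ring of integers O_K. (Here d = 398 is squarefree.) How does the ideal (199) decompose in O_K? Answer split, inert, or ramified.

ramifies in O_K

398 mod 4 = 2, hence disc K = 4·398 = 1592 and O_K = ℤ[√398].
disc(K) = 1592 = 199·8, so p = 199 is ramified.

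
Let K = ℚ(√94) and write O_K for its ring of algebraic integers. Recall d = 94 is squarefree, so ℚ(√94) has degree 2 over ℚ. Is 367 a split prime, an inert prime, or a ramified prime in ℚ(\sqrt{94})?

367 splits in O_K

d = 94 ≡ 2 (mod 4), so O_K = ℤ[√94] and disc(K) = 4d = 376.
Since gcd(367, 376) = 1 the prime 367 does not ramify.
Legendre symbol by Euler's criterion: (94/367) ≡ 94^183 ≡ 1 (mod 367), i.e. (94/367) = 1.
d is a quadratic residue mod p, hence 367 splits in O_K.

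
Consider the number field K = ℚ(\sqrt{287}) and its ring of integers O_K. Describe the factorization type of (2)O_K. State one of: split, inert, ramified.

2 is ramified

Since 287 ≢ 1 mod 4, the ring of integers is ℤ[√287] with discriminant 4·287 = 1148.
disc(K) = 1148 = 2·574, so p = 2 is ramified.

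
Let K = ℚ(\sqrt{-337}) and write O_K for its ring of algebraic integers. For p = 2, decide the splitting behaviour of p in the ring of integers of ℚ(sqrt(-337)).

p ramifies

-337 mod 4 = 3, hence disc K = 4·(-337) = -1348 and O_K = ℤ[√-337].
2 divides disc(K) = -1348, so 2 ramifies.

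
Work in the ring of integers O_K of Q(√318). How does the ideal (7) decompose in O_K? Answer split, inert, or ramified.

remains prime (inert)

Since 318 ≢ 1 mod 4, the ring of integers is ℤ[√318] with discriminant 4·318 = 1272.
7 ∤ 1272, so 7 is unramified.
(318/7) = 3^3 mod 7 = 6, giving Legendre symbol -1.
(318/7) = -1, so 7 is inert.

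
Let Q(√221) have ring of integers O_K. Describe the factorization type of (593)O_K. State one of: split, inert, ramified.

d = 221 ≡ 1 (mod 4), so O_K = ℤ[(1+√221)/2] and disc(K) = d = 221.
Since gcd(593, 221) = 1 the prime 593 does not ramify.
Compute (221/593) via Euler: 221^((593-1)/2) mod 593 = 592, so (221/593) = -1.
Legendre symbol -1 ⇒ 593 is inert.

593 remains inert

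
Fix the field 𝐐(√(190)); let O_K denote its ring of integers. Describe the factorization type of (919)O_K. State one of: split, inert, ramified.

p is inert

190 mod 4 = 2, hence disc K = 4·190 = 760 and O_K = ℤ[√190].
919 ∤ 760, so 919 is unramified.
Legendre symbol by Euler's criterion: (190/919) ≡ 190^459 ≡ 918 (mod 919), i.e. (190/919) = -1.
(190/919) = -1, so 919 is inert.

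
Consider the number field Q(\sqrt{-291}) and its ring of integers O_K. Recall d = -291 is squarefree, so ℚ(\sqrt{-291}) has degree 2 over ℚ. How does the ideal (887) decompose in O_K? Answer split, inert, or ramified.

887 splits in O_K

d = -291 ≡ 1 (mod 4), so O_K = ℤ[(1+√-291)/2] and disc(K) = d = -291.
disc(K) = -291 is not divisible by 887; 887 is unramified.
Euler's criterion: (-291)^443 mod 887 = 1. Thus (-291|887) = 1.
(-291/887) = 1, so 887 splits.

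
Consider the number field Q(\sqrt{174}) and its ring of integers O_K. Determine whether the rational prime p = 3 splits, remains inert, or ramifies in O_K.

174 mod 4 = 2, hence disc K = 4·174 = 696 and O_K = ℤ[√174].
Ramification test: 3 | 696. The prime 3 ramifies in K.

p ramifies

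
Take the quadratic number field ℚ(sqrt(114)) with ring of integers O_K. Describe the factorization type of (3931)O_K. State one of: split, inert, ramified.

p is inert

d = 114 ≡ 2 (mod 4), so O_K = ℤ[√114] and disc(K) = 4d = 456.
3931 ∤ 456, so 3931 is unramified.
Compute (114/3931) via Euler: 114^((3931-1)/2) mod 3931 = 3930, so (114/3931) = -1.
d is a non-residue mod p, hence 3931 remains inert in O_K.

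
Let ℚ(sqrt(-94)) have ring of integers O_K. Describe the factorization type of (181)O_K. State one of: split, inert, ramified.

d = -94 ≡ 2 (mod 4), so O_K = ℤ[√-94] and disc(K) = 4d = -376.
181 ∤ -376, so 181 is unramified.
Compute (-94/181) via Euler: 87^((181-1)/2) mod 181 = 1, so (-94/181) = 1.
Legendre symbol 1 ⇒ 181 is split.

p splits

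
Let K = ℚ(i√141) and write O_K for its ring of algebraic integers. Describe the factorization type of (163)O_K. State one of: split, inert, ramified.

Since -141 ≢ 1 mod 4, the ring of integers is ℤ[√-141] with discriminant 4·(-141) = -564.
Since gcd(163, -564) = 1 the prime 163 does not ramify.
Legendre symbol by Euler's criterion: (-141/163) ≡ (-141)^81 ≡ 1 (mod 163), i.e. (-141/163) = 1.
d is a quadratic residue mod p, hence 163 splits in O_K.

split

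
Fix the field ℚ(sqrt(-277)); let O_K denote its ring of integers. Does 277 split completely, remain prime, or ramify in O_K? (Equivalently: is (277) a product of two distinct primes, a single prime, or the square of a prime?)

Since -277 ≢ 1 mod 4, the ring of integers is ℤ[√-277] with discriminant 4·(-277) = -1108.
disc(K) = -1108 = 277·(-4), so p = 277 is ramified.

ramified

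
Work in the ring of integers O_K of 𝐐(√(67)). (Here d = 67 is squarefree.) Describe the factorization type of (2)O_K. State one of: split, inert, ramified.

p ramifies

Since 67 ≢ 1 mod 4, the ring of integers is ℤ[√67] with discriminant 4·67 = 268.
disc(K) = 268 = 2·134, so p = 2 is ramified.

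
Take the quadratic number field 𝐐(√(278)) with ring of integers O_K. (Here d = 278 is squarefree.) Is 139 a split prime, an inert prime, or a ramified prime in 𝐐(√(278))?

139 is ramified

Since 278 ≢ 1 mod 4, the ring of integers is ℤ[√278] with discriminant 4·278 = 1112.
disc(K) = 1112 = 139·8, so p = 139 is ramified.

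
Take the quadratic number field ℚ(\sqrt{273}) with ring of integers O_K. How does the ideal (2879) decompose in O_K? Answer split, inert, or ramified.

Since 273 ≡ 1 mod 4, the ring of integers is ℤ[(1+√273)/2] with discriminant 273.
disc(K) = 273 is not divisible by 2879; 2879 is unramified.
(273/2879) = 273^1439 mod 2879 = 1, giving Legendre symbol 1.
(273/2879) = 1, so 2879 splits.

split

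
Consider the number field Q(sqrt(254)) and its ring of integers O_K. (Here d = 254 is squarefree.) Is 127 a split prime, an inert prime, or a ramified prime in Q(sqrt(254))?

d = 254 ≡ 2 (mod 4), so O_K = ℤ[√254] and disc(K) = 4d = 1016.
disc(K) = 1016 = 127·8, so p = 127 is ramified.

ramified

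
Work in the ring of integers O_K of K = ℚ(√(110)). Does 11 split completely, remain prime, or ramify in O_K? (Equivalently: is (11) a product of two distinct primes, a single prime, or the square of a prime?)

ramifies in O_K

Since 110 ≢ 1 mod 4, the ring of integers is ℤ[√110] with discriminant 4·110 = 440.
Ramification test: 11 | 440. The prime 11 ramifies in K.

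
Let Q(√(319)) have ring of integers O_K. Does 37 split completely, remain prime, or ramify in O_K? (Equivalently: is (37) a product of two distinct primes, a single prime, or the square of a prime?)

inert — (37) stays prime in O_K

319 mod 4 = 3, hence disc K = 4·319 = 1276 and O_K = ℤ[√319].
Since gcd(37, 1276) = 1 the prime 37 does not ramify.
Compute (319/37) via Euler: 23^((37-1)/2) mod 37 = 36, so (319/37) = -1.
(319/37) = -1, so 37 is inert.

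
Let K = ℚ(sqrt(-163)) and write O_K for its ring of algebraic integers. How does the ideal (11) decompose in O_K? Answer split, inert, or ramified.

-163 mod 4 = 1, hence disc K = -163 and O_K = ℤ[(1+√-163)/2].
Since gcd(11, -163) = 1 the prime 11 does not ramify.
Legendre symbol by Euler's criterion: (-163/11) ≡ (-163)^5 ≡ 10 (mod 11), i.e. (-163/11) = -1.
d is a non-residue mod p, hence 11 remains inert in O_K.

remains prime (inert)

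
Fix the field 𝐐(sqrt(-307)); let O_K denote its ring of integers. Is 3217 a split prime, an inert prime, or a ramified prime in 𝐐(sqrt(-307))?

inert

Since -307 ≡ 1 mod 4, the ring of integers is ℤ[(1+√-307)/2] with discriminant -307.
disc(K) = -307 is not divisible by 3217; 3217 is unramified.
Legendre symbol by Euler's criterion: (-307/3217) ≡ (-307)^1608 ≡ 3216 (mod 3217), i.e. (-307/3217) = -1.
Legendre symbol -1 ⇒ 3217 is inert.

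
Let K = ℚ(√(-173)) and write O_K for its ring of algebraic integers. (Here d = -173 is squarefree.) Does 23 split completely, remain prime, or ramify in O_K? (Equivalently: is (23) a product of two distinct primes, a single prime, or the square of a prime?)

Since -173 ≢ 1 mod 4, the ring of integers is ℤ[√-173] with discriminant 4·(-173) = -692.
disc(K) = -692 is not divisible by 23; 23 is unramified.
(-173/23) = 11^11 mod 23 = 22, giving Legendre symbol -1.
d is a non-residue mod p, hence 23 remains inert in O_K.

remains prime (inert)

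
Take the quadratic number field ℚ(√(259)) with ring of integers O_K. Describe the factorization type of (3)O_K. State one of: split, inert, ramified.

split

d = 259 ≡ 3 (mod 4), so O_K = ℤ[√259] and disc(K) = 4d = 1036.
3 ∤ 1036, so 3 is unramified.
(259/3) = 1^1 mod 3 = 1, giving Legendre symbol 1.
Legendre symbol 1 ⇒ 3 is split.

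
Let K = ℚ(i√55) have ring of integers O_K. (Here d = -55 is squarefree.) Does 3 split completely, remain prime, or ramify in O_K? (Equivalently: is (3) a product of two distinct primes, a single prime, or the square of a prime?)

inert

-55 mod 4 = 1, hence disc K = -55 and O_K = ℤ[(1+√-55)/2].
Since gcd(3, -55) = 1 the prime 3 does not ramify.
Compute (-55/3) via Euler: 2^((3-1)/2) mod 3 = 2, so (-55/3) = -1.
d is a non-residue mod p, hence 3 remains inert in O_K.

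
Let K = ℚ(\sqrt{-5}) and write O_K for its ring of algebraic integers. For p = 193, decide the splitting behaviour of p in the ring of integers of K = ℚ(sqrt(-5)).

remains prime (inert)

d = -5 ≡ 3 (mod 4), so O_K = ℤ[√-5] and disc(K) = 4d = -20.
disc(K) = -20 is not divisible by 193; 193 is unramified.
Euler's criterion: (-5)^96 mod 193 = 192. Thus (-5|193) = -1.
d is a non-residue mod p, hence 193 remains inert in O_K.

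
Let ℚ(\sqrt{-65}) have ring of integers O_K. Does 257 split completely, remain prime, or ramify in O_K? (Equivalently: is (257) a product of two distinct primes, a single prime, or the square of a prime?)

-65 mod 4 = 3, hence disc K = 4·(-65) = -260 and O_K = ℤ[√-65].
disc(K) = -260 is not divisible by 257; 257 is unramified.
Compute (-65/257) via Euler: 192^((257-1)/2) mod 257 = 256, so (-65/257) = -1.
(-65/257) = -1, so 257 is inert.

p is inert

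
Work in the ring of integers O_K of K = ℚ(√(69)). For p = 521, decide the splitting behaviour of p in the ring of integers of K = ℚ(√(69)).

521 splits in O_K

Since 69 ≡ 1 mod 4, the ring of integers is ℤ[(1+√69)/2] with discriminant 69.
521 ∤ 69, so 521 is unramified.
Compute (69/521) via Euler: 69^((521-1)/2) mod 521 = 1, so (69/521) = 1.
Legendre symbol 1 ⇒ 521 is split.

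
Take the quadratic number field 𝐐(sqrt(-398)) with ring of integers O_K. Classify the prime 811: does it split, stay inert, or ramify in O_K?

811 splits in O_K

Since -398 ≢ 1 mod 4, the ring of integers is ℤ[√-398] with discriminant 4·(-398) = -1592.
811 ∤ -1592, so 811 is unramified.
(-398/811) = 413^405 mod 811 = 1, giving Legendre symbol 1.
d is a quadratic residue mod p, hence 811 splits in O_K.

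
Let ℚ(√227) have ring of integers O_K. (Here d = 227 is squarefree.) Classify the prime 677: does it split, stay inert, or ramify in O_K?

Since 227 ≢ 1 mod 4, the ring of integers is ℤ[√227] with discriminant 4·227 = 908.
677 ∤ 908, so 677 is unramified.
Legendre symbol by Euler's criterion: (227/677) ≡ 227^338 ≡ 676 (mod 677), i.e. (227/677) = -1.
d is a non-residue mod p, hence 677 remains inert in O_K.

677 remains inert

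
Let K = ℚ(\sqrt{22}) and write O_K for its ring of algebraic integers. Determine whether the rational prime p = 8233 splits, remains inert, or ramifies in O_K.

splits completely

22 mod 4 = 2, hence disc K = 4·22 = 88 and O_K = ℤ[√22].
disc(K) = 88 is not divisible by 8233; 8233 is unramified.
Euler's criterion: 22^4116 mod 8233 = 1. Thus (22|8233) = 1.
Legendre symbol 1 ⇒ 8233 is split.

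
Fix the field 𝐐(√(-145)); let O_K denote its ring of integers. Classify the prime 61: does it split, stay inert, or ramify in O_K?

d = -145 ≡ 3 (mod 4), so O_K = ℤ[√-145] and disc(K) = 4d = -580.
61 ∤ -580, so 61 is unramified.
Euler's criterion: (-145)^30 mod 61 = 60. Thus (-145|61) = -1.
d is a non-residue mod p, hence 61 remains inert in O_K.

remains prime (inert)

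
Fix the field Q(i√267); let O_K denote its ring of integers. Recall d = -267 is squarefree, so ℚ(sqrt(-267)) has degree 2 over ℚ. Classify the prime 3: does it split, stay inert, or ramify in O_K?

ramified

-267 mod 4 = 1, hence disc K = -267 and O_K = ℤ[(1+√-267)/2].
3 divides disc(K) = -267, so 3 ramifies.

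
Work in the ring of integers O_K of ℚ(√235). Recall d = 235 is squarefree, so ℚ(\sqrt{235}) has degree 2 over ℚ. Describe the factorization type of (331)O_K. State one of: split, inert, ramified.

remains prime (inert)

235 mod 4 = 3, hence disc K = 4·235 = 940 and O_K = ℤ[√235].
331 ∤ 940, so 331 is unramified.
(235/331) = 235^165 mod 331 = 330, giving Legendre symbol -1.
(235/331) = -1, so 331 is inert.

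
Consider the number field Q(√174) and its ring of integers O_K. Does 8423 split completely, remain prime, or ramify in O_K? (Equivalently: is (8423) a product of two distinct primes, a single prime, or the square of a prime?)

d = 174 ≡ 2 (mod 4), so O_K = ℤ[√174] and disc(K) = 4d = 696.
8423 ∤ 696, so 8423 is unramified.
(174/8423) = 174^4211 mod 8423 = 1, giving Legendre symbol 1.
(174/8423) = 1, so 8423 splits.

8423 splits in O_K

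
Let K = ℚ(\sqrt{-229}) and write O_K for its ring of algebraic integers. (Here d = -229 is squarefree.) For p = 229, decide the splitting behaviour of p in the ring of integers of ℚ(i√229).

d = -229 ≡ 3 (mod 4), so O_K = ℤ[√-229] and disc(K) = 4d = -916.
229 divides disc(K) = -916, so 229 ramifies.

p ramifies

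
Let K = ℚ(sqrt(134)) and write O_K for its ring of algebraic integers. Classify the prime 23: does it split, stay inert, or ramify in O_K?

p is inert

d = 134 ≡ 2 (mod 4), so O_K = ℤ[√134] and disc(K) = 4d = 536.
23 ∤ 536, so 23 is unramified.
Compute (134/23) via Euler: 19^((23-1)/2) mod 23 = 22, so (134/23) = -1.
(134/23) = -1, so 23 is inert.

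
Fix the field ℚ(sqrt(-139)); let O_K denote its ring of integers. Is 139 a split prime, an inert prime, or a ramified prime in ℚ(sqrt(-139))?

ramified

Since -139 ≡ 1 mod 4, the ring of integers is ℤ[(1+√-139)/2] with discriminant -139.
Ramification test: 139 | -139. The prime 139 ramifies in K.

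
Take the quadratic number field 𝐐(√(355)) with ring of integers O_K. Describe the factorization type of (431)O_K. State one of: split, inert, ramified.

inert

d = 355 ≡ 3 (mod 4), so O_K = ℤ[√355] and disc(K) = 4d = 1420.
Since gcd(431, 1420) = 1 the prime 431 does not ramify.
(355/431) = 355^215 mod 431 = 430, giving Legendre symbol -1.
Legendre symbol -1 ⇒ 431 is inert.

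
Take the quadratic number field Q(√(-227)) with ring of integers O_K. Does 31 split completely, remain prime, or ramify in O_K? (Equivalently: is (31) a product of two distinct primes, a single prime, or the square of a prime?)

31 remains inert

-227 mod 4 = 1, hence disc K = -227 and O_K = ℤ[(1+√-227)/2].
Since gcd(31, -227) = 1 the prime 31 does not ramify.
Euler's criterion: (-227)^15 mod 31 = 30. Thus (-227|31) = -1.
d is a non-residue mod p, hence 31 remains inert in O_K.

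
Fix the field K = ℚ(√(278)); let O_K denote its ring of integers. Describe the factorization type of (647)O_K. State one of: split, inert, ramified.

Since 278 ≢ 1 mod 4, the ring of integers is ℤ[√278] with discriminant 4·278 = 1112.
Since gcd(647, 1112) = 1 the prime 647 does not ramify.
Compute (278/647) via Euler: 278^((647-1)/2) mod 647 = 646, so (278/647) = -1.
Legendre symbol -1 ⇒ 647 is inert.

inert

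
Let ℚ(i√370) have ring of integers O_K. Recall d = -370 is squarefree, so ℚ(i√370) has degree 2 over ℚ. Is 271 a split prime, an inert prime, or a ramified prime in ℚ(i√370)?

-370 mod 4 = 2, hence disc K = 4·(-370) = -1480 and O_K = ℤ[√-370].
disc(K) = -1480 is not divisible by 271; 271 is unramified.
(-370/271) = 172^135 mod 271 = 270, giving Legendre symbol -1.
d is a non-residue mod p, hence 271 remains inert in O_K.

inert — (271) stays prime in O_K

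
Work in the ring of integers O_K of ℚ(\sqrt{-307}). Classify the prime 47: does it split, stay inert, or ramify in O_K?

Since -307 ≡ 1 mod 4, the ring of integers is ℤ[(1+√-307)/2] with discriminant -307.
47 ∤ -307, so 47 is unramified.
Compute (-307/47) via Euler: 22^((47-1)/2) mod 47 = 46, so (-307/47) = -1.
(-307/47) = -1, so 47 is inert.

remains prime (inert)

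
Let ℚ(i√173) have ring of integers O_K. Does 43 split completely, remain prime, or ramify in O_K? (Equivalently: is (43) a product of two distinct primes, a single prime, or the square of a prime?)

p is inert

Since -173 ≢ 1 mod 4, the ring of integers is ℤ[√-173] with discriminant 4·(-173) = -692.
disc(K) = -692 is not divisible by 43; 43 is unramified.
Euler's criterion: (-173)^21 mod 43 = 42. Thus (-173|43) = -1.
Legendre symbol -1 ⇒ 43 is inert.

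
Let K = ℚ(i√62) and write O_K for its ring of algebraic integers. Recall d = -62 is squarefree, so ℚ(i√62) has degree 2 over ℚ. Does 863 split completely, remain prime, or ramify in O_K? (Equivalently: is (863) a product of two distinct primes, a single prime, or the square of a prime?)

inert — (863) stays prime in O_K

-62 mod 4 = 2, hence disc K = 4·(-62) = -248 and O_K = ℤ[√-62].
disc(K) = -248 is not divisible by 863; 863 is unramified.
Legendre symbol by Euler's criterion: (-62/863) ≡ (-62)^431 ≡ 862 (mod 863), i.e. (-62/863) = -1.
Legendre symbol -1 ⇒ 863 is inert.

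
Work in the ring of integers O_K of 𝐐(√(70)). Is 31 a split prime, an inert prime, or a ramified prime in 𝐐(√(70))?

d = 70 ≡ 2 (mod 4), so O_K = ℤ[√70] and disc(K) = 4d = 280.
31 ∤ 280, so 31 is unramified.
Legendre symbol by Euler's criterion: (70/31) ≡ 70^15 ≡ 1 (mod 31), i.e. (70/31) = 1.
d is a quadratic residue mod p, hence 31 splits in O_K.

split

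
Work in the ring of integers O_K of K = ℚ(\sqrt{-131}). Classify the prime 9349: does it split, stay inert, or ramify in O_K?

split

Since -131 ≡ 1 mod 4, the ring of integers is ℤ[(1+√-131)/2] with discriminant -131.
9349 ∤ -131, so 9349 is unramified.
Legendre symbol by Euler's criterion: (-131/9349) ≡ (-131)^4674 ≡ 1 (mod 9349), i.e. (-131/9349) = 1.
(-131/9349) = 1, so 9349 splits.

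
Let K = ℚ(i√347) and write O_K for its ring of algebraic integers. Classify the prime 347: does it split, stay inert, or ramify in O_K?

ramified

Since -347 ≡ 1 mod 4, the ring of integers is ℤ[(1+√-347)/2] with discriminant -347.
disc(K) = -347 = 347·(-1), so p = 347 is ramified.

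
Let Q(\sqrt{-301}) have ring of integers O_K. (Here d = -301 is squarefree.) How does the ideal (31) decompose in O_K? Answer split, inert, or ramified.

Since -301 ≢ 1 mod 4, the ring of integers is ℤ[√-301] with discriminant 4·(-301) = -1204.
31 ∤ -1204, so 31 is unramified.
(-301/31) = 9^15 mod 31 = 1, giving Legendre symbol 1.
Legendre symbol 1 ⇒ 31 is split.

splits completely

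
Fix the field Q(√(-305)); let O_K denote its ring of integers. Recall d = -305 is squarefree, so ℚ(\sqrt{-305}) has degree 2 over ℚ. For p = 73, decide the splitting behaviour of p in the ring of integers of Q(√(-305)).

73 remains inert

Since -305 ≢ 1 mod 4, the ring of integers is ℤ[√-305] with discriminant 4·(-305) = -1220.
73 ∤ -1220, so 73 is unramified.
Euler's criterion: (-305)^36 mod 73 = 72. Thus (-305|73) = -1.
(-305/73) = -1, so 73 is inert.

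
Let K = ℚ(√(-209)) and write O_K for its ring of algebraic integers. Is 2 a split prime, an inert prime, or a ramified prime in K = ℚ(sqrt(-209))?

Since -209 ≢ 1 mod 4, the ring of integers is ℤ[√-209] with discriminant 4·(-209) = -836.
disc(K) = -836 = 2·(-418), so p = 2 is ramified.

ramifies in O_K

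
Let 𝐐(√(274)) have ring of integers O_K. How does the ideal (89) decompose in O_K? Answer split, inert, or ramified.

Since 274 ≢ 1 mod 4, the ring of integers is ℤ[√274] with discriminant 4·274 = 1096.
disc(K) = 1096 is not divisible by 89; 89 is unramified.
Compute (274/89) via Euler: 7^((89-1)/2) mod 89 = 88, so (274/89) = -1.
(274/89) = -1, so 89 is inert.

p is inert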